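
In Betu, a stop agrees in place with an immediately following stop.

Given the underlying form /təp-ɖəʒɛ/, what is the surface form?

[təʈɖəʒɛ]

/p/ is a voiceless bilabial stop. The following trigger /ɖ/ is retroflex, so /p/ must become retroflex as well.
Changing only its place to retroflex gives [ʈ] — the voiceless retroflex stop.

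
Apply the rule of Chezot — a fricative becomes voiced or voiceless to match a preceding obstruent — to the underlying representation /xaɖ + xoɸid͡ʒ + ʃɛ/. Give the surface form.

[xaɖɣoɸid͡ʒʒɛ]

The rule targets /x/ (voiceless velar fricative), which sits after the trigger /ɖ/ (voiced).
A voiced velar fricative is [ɣ], so the surface segment is [ɣ].
The same rule applies at the second boundary: /ʃ/ → [ʒ] next to /d͡ʒ/.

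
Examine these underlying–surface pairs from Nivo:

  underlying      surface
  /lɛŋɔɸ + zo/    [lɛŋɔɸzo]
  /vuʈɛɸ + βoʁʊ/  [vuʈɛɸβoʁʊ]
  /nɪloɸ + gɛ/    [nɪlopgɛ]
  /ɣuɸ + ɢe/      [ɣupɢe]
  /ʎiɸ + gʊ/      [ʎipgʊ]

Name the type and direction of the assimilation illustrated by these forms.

Underlying /ɸ/ is realised as [p] next to /g/; /g/ itself does not change.
The change fricative → stop matches the manner of the following /g/, identifying this as manner assimilation.
Place and voice are unchanged, so the assimilation is partial, not total.
Checking the remaining alternation: /ɸ/ → [p] before /ɢ/ (fricative → stop, matching a stop) — only manner changes, and always toward the following segment.
Nothing changes in [lɛŋɔɸzo], [vuʈɛɸβoʁʊ]: there the adjacent consonants already agree in manner (/ɸ/ and /z/ are both fricatives; /ɸ/ and /β/ are both fricatives), so these forms are consistent with the same rule.
Since the segment that changes precedes the conditioning segment, the assimilation is regressive.

regressive manner assimilation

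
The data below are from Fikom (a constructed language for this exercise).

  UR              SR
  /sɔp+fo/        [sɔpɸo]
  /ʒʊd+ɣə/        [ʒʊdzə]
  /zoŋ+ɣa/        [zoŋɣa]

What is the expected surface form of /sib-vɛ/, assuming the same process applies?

The data show progressive place assimilation: /f/ → [ɸ] after /p/; /ɣ/ → [z] after /d/. In each pair only place changes, matching the preceding consonant, while manner and voice stay constant.
No alternation appears in [zoŋɣa]: there the adjacent consonants already agree in place (/ɣ/ and /ŋ/ are both velar), so this form is consistent with the same rule.
The rule targets /v/ (voiced labiodental fricative), which sits after the trigger /b/ (bilabial).
Changing only its place to bilabial gives [β] — the voiced bilabial fricative.

[sibβɛ]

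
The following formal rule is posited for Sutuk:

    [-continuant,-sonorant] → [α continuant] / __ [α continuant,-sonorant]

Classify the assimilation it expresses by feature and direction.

regressive manner assimilation

The rule copies [continuant] (continuancy) from the environment onto the target stops; since [±continuant] encodes the stop/fricative manner contrast, the assimilating dimension is manner.
The conditioning segment sits to the right of the focus bar, meaning the trigger follows the segment that changes — regressive assimilation.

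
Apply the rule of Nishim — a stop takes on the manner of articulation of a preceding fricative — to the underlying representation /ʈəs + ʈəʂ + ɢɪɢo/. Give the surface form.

/ʈ/ is a voiceless retroflex stop. The preceding trigger /s/ is a fricative, so /ʈ/ must become a fricative as well.
A voiceless retroflex fricative is [ʂ], so the surface segment is [ʂ].
At the second juncture, /ɢ/ likewise becomes [ʁ] adjacent to /ʂ/.

[ʈəsʂəʂʁɪɢo]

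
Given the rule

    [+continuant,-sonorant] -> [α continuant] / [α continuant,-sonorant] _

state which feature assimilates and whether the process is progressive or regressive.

The rule copies [continuant] (continuancy) from the environment onto the target fricatives; since [±continuant] encodes the stop/fricative manner contrast, the assimilating dimension is manner.
The conditioning segment sits to the left of the focus bar, meaning the trigger precedes the segment that changes — progressive assimilation.

progressive manner assimilation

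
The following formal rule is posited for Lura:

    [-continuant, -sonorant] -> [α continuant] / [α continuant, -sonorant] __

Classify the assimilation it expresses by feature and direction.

progressive manner assimilation

The rule copies [continuant] (continuancy) from the environment onto the target stops; since [±continuant] encodes the stop/fricative manner contrast, the assimilating dimension is manner.
Since the environment is written before the underscore, the trigger precedes the target; the direction is progressive.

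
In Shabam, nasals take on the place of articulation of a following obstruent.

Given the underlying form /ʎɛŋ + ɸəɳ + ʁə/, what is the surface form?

[ʎɛmɸəɴʁə]

/ŋ/ is a voiced velar nasal. The following trigger /ɸ/ is bilabial, so /ŋ/ must become bilabial as well.
A voiced bilabial nasal is [m], so the surface segment is [m].
At the second juncture, /ɳ/ likewise becomes [ɴ] adjacent to /ʁ/.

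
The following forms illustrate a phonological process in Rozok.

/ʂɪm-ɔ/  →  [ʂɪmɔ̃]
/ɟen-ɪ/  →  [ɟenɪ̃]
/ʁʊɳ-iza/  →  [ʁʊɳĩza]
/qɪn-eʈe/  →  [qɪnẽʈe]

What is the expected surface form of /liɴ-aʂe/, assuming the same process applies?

The data show progressive nasality assimilation (vowel nasalisation): /ɔ/ → [ɔ̃] after /m/; /ɪ/ → [ɪ̃] after /n/; /i/ → [ĩ] after /ɳ/; /e/ → [ẽ] after /n/ — a vowel is nasalised by an immediately preceding nasal consonant.
The vowel /a/ is adjacent to the preceding nasal /ɴ/, so it acquires [+nasal] and surfaces as [ã].

[liɴãʂe]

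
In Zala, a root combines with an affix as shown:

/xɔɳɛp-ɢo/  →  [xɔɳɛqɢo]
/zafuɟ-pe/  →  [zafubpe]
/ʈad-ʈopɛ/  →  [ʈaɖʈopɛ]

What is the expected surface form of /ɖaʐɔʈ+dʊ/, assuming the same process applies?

[ɖaʐɔtdʊ]

The data show regressive place assimilation: /p/ → [q] before /ɢ/; /ɟ/ → [b] before /p/; /d/ → [ɖ] before /ʈ/. In each pair only place changes, matching the following consonant, while manner and voice stay constant.
/ʈ/ is a voiceless retroflex stop. The following trigger /d/ is alveolar, so /ʈ/ must become alveolar as well.
The voiceless alveolar stop is [t], so /ʈ/ → [t].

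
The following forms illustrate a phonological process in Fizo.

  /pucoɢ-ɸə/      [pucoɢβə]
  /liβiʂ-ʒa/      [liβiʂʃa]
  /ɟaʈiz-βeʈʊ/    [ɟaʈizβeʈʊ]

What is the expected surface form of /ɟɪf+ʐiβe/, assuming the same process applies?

[ɟɪfʂiβe]

The data show progressive voicing assimilation: /ɸ/ → [β] after /ɢ/; /ʒ/ → [ʃ] after /ʂ/. In each pair only voicing changes, matching the preceding consonant, while place and manner stay constant.
Nothing changes in [ɟaʈizβeʈʊ]: there the adjacent consonants already agree in voicing (/β/ and /z/ are both voiced), so this form is consistent with the same rule.
The rule targets /ʐ/ (voiced retroflex fricative), which sits after the trigger /f/ (voiceless).
A voiceless retroflex fricative is [ʂ], so the surface segment is [ʂ].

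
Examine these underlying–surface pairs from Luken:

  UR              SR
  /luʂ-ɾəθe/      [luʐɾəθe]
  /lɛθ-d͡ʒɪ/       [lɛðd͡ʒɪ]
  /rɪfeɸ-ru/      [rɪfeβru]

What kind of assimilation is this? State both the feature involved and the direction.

Comparing underlying and surface forms, /ʂ/ → [ʐ] is the alternation; the neighbouring /ɾ/ is constant.
The change voiceless → voiced matches the voicing of the following /ɾ/, identifying this as voicing assimilation.
Place and manner are unchanged, so the assimilation is partial, not total.
Checking the remaining alternations: /θ/ → [ð] before /d͡ʒ/ (voiceless → voiced, matching voiced); /ɸ/ → [β] before /r/ (voiceless → voiced, matching voiced) — only voicing changes, and always toward the following segment.
Since the segment that changes precedes the conditioning segment, the assimilation is regressive.

regressive voicing assimilation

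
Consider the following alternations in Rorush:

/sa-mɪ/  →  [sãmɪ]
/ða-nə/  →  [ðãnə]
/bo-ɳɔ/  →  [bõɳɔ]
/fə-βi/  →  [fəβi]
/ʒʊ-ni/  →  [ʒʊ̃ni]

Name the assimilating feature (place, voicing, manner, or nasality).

nasality

The vowel /a/ surfaces as nasalised [ã] next to the following nasal /m/ — it has acquired the [+nasal] feature of its neighbour.
The other forms show the same pattern: /a/ → [ã] before /n/; /o/ → [õ] before /ɳ/; /ʊ/ → [ʊ̃] before /n/ — each time a vowel is nasalised next to a following nasal.
No change occurs in [fəβi] because the vowel at the boundary is adjacent to an oral consonant, not a nasal (/ə/ next to /β/).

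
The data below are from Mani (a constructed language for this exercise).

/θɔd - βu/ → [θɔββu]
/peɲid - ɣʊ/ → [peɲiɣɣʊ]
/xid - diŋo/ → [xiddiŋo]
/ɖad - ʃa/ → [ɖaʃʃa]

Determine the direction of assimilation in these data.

regressive

Comparing underlying and surface forms, /d/ → [β] is the alternation; the neighbouring /β/ is constant.
The output [β] is identical to the trigger /β/ — every feature (place, manner, voicing) has been copied — so this is total assimilation.
The other forms behave the same way: /d/ → [ɣ] before /ɣ/; /d/ → [ʃ] before /ʃ/ — in each case the output is a copy of the following consonant.
In [xiddiŋo] the two consonants at the boundary are already identical (/d/ + /d/), so the rule applies vacuously and nothing changes.
The trigger is the following segment, so the direction is regressive (anticipatory).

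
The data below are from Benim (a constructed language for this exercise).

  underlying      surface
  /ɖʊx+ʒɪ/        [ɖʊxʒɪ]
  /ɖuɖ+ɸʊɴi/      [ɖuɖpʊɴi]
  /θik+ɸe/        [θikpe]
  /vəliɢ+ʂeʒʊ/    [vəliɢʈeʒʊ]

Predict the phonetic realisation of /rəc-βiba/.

The data show progressive manner assimilation: /ɸ/ → [p] after /ɖ/; /ɸ/ → [p] after /k/; /ʂ/ → [ʈ] after /ɢ/. In each pair only manner changes, matching the preceding consonant, while place and voice stay constant.
No alternation appears in [ɖʊxʒɪ]: there the adjacent consonants already agree in manner (/ʒ/ and /x/ are both fricatives), so this form is consistent with the same rule.
/β/ is a voiced bilabial fricative. The preceding trigger /c/ is a stop, so /β/ must become a stop as well.
Changing only its manner to stop gives [b] — the voiced bilabial stop.

[rəcbiba]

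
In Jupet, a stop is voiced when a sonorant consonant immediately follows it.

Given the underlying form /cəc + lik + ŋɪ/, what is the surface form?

[cəɟligŋɪ]

The rule targets /c/ (voiceless palatal stop), which sits before the trigger /l/ (voiced).
The voiced palatal stop is [ɟ], so /c/ → [ɟ].
The same rule applies at the second boundary: /k/ → [g] next to /ŋ/.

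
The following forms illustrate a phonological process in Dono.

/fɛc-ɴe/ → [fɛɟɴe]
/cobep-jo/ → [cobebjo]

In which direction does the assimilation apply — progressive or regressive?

regressive

The segment that alternates is /c/, which surfaces as [ɟ] when adjacent to /ɴ/.
The change voiceless → voiced matches the voicing of the following /ɴ/, identifying this as voicing assimilation.
The same holds elsewhere in the data: /p/ → [b] before /j/ (voiceless → voiced, matching voiced) — only voicing changes, and always toward the following segment.
Since the segment that changes precedes the conditioning segment, the assimilation is regressive.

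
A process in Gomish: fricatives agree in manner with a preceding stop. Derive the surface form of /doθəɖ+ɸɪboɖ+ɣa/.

[doθəɖpɪboɖga]

/ɸ/ is a voiceless bilabial fricative. The preceding trigger /ɖ/ is a stop, so /ɸ/ must become a stop as well.
Changing only its manner to stop gives [p] — the voiceless bilabial stop.
The same rule applies at the second boundary: /ɣ/ → [g] next to /ɖ/.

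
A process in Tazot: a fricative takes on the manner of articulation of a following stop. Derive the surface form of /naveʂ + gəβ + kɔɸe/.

[naveʈgəbkɔɸe]

The rule targets /ʂ/ (voiceless retroflex fricative), which sits before the trigger /g/ (stop).
The voiceless retroflex stop is [ʈ], so /ʂ/ → [ʈ].
At the second juncture, /β/ likewise becomes [b] adjacent to /k/.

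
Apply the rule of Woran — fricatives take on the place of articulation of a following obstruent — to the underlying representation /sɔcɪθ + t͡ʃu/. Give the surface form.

[sɔcɪʃt͡ʃu]

The rule targets /θ/ (voiceless dental fricative), which sits before the trigger /t͡ʃ/ (postalveolar).
The voiceless postalveolar fricative is [ʃ], so /θ/ → [ʃ].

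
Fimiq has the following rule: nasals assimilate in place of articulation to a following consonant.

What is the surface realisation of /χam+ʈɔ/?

[χaɳʈɔ]

The rule targets /m/ (voiced bilabial nasal), which sits before the trigger /ʈ/ (retroflex).
Changing only its place to retroflex gives [ɳ] — the voiced retroflex nasal.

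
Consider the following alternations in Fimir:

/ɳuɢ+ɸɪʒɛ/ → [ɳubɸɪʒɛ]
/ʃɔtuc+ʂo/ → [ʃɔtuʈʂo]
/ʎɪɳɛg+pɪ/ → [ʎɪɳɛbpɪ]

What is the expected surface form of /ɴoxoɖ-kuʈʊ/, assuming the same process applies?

[ɴoxogkuʈʊ]

The data show regressive place assimilation: /ɢ/ → [b] before /ɸ/; /c/ → [ʈ] before /ʂ/; /g/ → [b] before /p/. In each pair only place changes, matching the following consonant, while manner and voice stay constant.
/ɖ/ is a voiced retroflex stop. The following trigger /k/ is velar, so /ɖ/ must become velar as well.
Changing only its place to velar gives [g] — the voiced velar stop.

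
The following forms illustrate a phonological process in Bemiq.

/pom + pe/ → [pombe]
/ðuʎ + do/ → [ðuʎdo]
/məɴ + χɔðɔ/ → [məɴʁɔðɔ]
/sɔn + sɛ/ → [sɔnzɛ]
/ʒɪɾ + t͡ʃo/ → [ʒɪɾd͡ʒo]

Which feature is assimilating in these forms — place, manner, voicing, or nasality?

voicing

Comparing underlying and surface forms, /p/ → [b] is the alternation; the neighbouring /m/ is constant.
The change voiceless → voiced matches the voicing of the preceding /m/, identifying this as voicing assimilation.
The same holds elsewhere in the data: /χ/ → [ʁ] after /ɴ/ (voiceless → voiced, matching voiced); /s/ → [z] after /n/ (voiceless → voiced, matching voiced); /t͡ʃ/ → [d͡ʒ] after /ɾ/ (voiceless → voiced, matching voiced) — only voicing changes, and always toward the preceding segment.
No alternation appears in [ðuʎdo]: there the adjacent consonants already agree in voicing (/d/ and /ʎ/ are both voiced), so this form is consistent with the same rule.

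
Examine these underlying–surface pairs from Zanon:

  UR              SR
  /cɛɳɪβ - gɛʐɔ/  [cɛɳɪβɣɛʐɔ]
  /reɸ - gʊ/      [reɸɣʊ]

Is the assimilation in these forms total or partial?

partial assimilation

The segment that alternates is /g/, which surfaces as [ɣ] when adjacent to /β/.
The change stop → fricative matches the manner of the preceding /β/, identifying this as manner assimilation.
Place and voice are unchanged, so the assimilation is partial, not total.
The other alternating form patterns the same way: /g/ → [ɣ] after /ɸ/ (stop → fricative, matching a fricative) — only manner changes, and always toward the preceding segment.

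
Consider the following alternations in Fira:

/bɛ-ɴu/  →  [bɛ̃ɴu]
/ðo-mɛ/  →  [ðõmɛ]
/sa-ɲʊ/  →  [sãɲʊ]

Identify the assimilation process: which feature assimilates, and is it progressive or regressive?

regressive nasality assimilation (vowel nasalisation)

The vowel /ɛ/ surfaces as nasalised [ɛ̃] next to the following nasal /ɴ/ — it has acquired the [+nasal] feature of its neighbour.
Likewise in the remaining data: /o/ → [õ] before /m/; /a/ → [ã] before /ɲ/ — each time a vowel is nasalised next to a following nasal.
Because the conditioning nasal is to the right of the vowel that changes, the process is regressive (anticipatory).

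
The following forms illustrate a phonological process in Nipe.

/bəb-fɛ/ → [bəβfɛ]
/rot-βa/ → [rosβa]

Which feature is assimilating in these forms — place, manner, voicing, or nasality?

The segment that alternates is /b/, which surfaces as [β] when adjacent to /f/.
The change stop → fricative matches the manner of the following /f/, identifying this as manner assimilation.
The same holds elsewhere in the data: /t/ → [s] before /β/ (stop → fricative, matching a fricative) — only manner changes, and always toward the following segment.

manner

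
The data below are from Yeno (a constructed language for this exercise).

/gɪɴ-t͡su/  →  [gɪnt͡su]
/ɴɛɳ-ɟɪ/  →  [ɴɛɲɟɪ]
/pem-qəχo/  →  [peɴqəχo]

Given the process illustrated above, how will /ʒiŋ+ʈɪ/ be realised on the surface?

The data show regressive place assimilation: /ɴ/ → [n] before /t͡s/; /ɳ/ → [ɲ] before /ɟ/; /m/ → [ɴ] before /q/. In each pair only place changes, matching the following consonant, while manner and voice stay constant.
The rule targets /ŋ/ (voiced velar nasal), which sits before the trigger /ʈ/ (retroflex).
Changing only its place to retroflex gives [ɳ] — the voiced retroflex nasal.

[ʒiɳʈɪ]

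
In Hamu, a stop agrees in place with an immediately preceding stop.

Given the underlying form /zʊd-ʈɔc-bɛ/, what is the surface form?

/ʈ/ is a voiceless retroflex stop. The preceding trigger /d/ is alveolar, so /ʈ/ must become alveolar as well.
The voiceless alveolar stop is [t], so /ʈ/ → [t].
At the second juncture, /b/ likewise becomes [ɟ] adjacent to /c/.

[zʊdtɔcɟɛ]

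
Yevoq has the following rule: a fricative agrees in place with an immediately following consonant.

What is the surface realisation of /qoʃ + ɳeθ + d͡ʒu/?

[qoʂɳeʃd͡ʒu]

The rule targets /ʃ/ (voiceless postalveolar fricative), which sits before the trigger /ɳ/ (retroflex).
Changing only its place to retroflex gives [ʂ] — the voiceless retroflex fricative.
The same rule applies at the second boundary: /θ/ → [ʃ] next to /d͡ʒ/.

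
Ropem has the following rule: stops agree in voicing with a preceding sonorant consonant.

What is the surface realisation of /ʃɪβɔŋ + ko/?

The rule targets /k/ (voiceless velar stop), which sits after the trigger /ŋ/ (voiced).
Changing only its voicing to voiced gives [g] — the voiced velar stop.

[ʃɪβɔŋgo]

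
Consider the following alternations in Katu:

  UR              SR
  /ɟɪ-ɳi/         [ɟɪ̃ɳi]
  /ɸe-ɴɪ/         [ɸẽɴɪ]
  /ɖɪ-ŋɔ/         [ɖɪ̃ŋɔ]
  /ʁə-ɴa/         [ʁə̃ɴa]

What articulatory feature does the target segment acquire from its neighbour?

The vowel /ɪ/ surfaces as nasalised [ɪ̃] next to the following nasal /ɳ/ — it has acquired the [+nasal] feature of its neighbour.
The other forms show the same pattern: /e/ → [ẽ] before /ɴ/; /ɪ/ → [ɪ̃] before /ŋ/; /ə/ → [ə̃] before /ɴ/ — each time a vowel is nasalised next to a following nasal.

nasality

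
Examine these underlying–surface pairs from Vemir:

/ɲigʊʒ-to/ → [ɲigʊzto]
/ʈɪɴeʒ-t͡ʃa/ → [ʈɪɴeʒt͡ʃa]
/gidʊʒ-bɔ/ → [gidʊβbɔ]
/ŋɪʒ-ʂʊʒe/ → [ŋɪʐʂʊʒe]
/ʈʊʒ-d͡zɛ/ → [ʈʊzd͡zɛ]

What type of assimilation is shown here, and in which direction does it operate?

regressive place assimilation

The segment that alternates is /ʒ/, which surfaces as [z] when adjacent to /t/.
The change postalveolar → alveolar matches the place of the following /t/, identifying this as place assimilation.
Manner and voice are unchanged, so the assimilation is partial, not total.
The other alternating forms pattern the same way: /ʒ/ → [β] before /b/ (postalveolar → bilabial, matching bilabial); /ʒ/ → [ʐ] before /ʂ/ (postalveolar → retroflex, matching retroflex); /ʒ/ → [z] before /d͡z/ (postalveolar → alveolar, matching alveolar) — only place changes, and always toward the following segment.
Nothing changes in [ʈɪɴeʒt͡ʃa]: there the adjacent consonants already agree in place (/ʒ/ and /t͡ʃ/ are both postalveolar), so this form is consistent with the same rule.
The trigger is the following segment, so the direction is regressive (anticipatory).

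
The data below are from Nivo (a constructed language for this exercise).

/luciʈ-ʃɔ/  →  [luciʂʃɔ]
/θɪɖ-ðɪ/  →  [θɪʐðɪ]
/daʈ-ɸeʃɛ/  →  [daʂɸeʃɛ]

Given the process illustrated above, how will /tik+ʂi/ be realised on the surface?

The data show regressive manner assimilation: /ʈ/ → [ʂ] before /ʃ/; /ɖ/ → [ʐ] before /ð/; /ʈ/ → [ʂ] before /ɸ/. In each pair only manner changes, matching the following consonant, while place and voice stay constant.
The rule targets /k/ (voiceless velar stop), which sits before the trigger /ʂ/ (fricative).
The voiceless velar fricative is [x], so /k/ → [x].

[tixʂi]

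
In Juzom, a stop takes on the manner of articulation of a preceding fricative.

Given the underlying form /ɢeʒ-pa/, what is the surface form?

The rule targets /p/ (voiceless bilabial stop), which sits after the trigger /ʒ/ (fricative).
The voiceless bilabial fricative is [ɸ], so /p/ → [ɸ].

[ɢeʒɸa]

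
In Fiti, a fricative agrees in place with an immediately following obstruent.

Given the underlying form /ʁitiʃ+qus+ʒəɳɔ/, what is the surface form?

[ʁitiχquʃʒəɳɔ]

The rule targets /ʃ/ (voiceless postalveolar fricative), which sits before the trigger /q/ (uvular).
Changing only its place to uvular gives [χ] — the voiceless uvular fricative.
At the second juncture, /s/ likewise becomes [ʃ] adjacent to /ʒ/.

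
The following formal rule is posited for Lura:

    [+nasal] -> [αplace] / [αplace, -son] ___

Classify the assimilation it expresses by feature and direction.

progressive place assimilation

The shared variable α links the value of the place features (abbreviated [place]) on the target to the same value on the neighbouring segment, so place is the feature that assimilates.
Since the environment is written before the underscore, the trigger precedes the target; the direction is progressive.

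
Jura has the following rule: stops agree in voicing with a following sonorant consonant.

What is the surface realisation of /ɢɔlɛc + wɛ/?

/c/ is a voiceless palatal stop. The following trigger /w/ is voiced, so /c/ must become voiced as well.
Changing only its voicing to voiced gives [ɟ] — the voiced palatal stop.

[ɢɔlɛɟwɛ]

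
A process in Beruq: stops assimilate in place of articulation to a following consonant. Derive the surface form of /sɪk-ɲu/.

[sɪcɲu]

The rule targets /k/ (voiceless velar stop), which sits before the trigger /ɲ/ (palatal).
A voiceless palatal stop is [c], so the surface segment is [c].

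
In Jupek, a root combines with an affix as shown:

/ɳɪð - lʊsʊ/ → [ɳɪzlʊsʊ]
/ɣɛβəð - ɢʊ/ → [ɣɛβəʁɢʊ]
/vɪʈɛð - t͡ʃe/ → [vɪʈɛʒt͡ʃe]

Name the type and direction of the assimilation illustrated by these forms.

Underlying /ð/ is realised as [z] next to /l/; /l/ itself does not change.
/ð/ is dental while /l/ is alveolar; the output [z] is alveolar, matching the trigger — so the feature that spreads is place.
Manner and voice are unchanged, so the assimilation is partial, not total.
Checking the remaining alternations: /ð/ → [ʁ] before /ɢ/ (dental → uvular, matching uvular); /ð/ → [ʒ] before /t͡ʃ/ (dental → postalveolar, matching postalveolar) — only place changes, and always toward the following segment.
The trigger is the following segment, so the direction is regressive (anticipatory).

regressive place assimilation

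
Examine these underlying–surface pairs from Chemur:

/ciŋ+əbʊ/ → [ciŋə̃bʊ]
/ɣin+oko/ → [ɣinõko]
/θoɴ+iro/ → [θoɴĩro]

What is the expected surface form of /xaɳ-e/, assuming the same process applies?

[xaɳẽ]

The data show progressive nasality assimilation (vowel nasalisation): /ə/ → [ə̃] after /ŋ/; /o/ → [õ] after /n/; /i/ → [ĩ] after /ɴ/ — a vowel is nasalised by an immediately preceding nasal consonant.
/e/ sits next to the nasal /ɳ/ and is therefore nasalised to [ẽ].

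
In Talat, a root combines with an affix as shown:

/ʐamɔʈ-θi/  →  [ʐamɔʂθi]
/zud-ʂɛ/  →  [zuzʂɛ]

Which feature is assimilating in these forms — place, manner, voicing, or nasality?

The segment that alternates is /ʈ/, which surfaces as [ʂ] when adjacent to /θ/.
The change stop → fricative matches the manner of the following /θ/, identifying this as manner assimilation.
Checking the remaining alternation: /d/ → [z] before /ʂ/ (stop → fricative, matching a fricative) — only manner changes, and always toward the following segment.

manner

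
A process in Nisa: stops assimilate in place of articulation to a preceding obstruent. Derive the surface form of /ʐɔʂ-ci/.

/c/ is a voiceless palatal stop. The preceding trigger /ʂ/ is retroflex, so /c/ must become retroflex as well.
The voiceless retroflex stop is [ʈ], so /c/ → [ʈ].

[ʐɔʂʈi]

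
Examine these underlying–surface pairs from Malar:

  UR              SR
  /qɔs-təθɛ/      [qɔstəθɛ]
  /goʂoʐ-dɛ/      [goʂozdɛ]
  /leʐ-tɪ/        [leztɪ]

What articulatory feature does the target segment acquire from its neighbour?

place

Underlying /ʐ/ is realised as [z] next to /d/; /d/ itself does not change.
The change retroflex → alveolar matches the place of the following /d/, identifying this as place assimilation.
Checking the remaining alternation: /ʐ/ → [z] before /t/ (retroflex → alveolar, matching alveolar) — only place changes, and always toward the following segment.
No alternation appears in [qɔstəθɛ]: there the adjacent consonants already agree in place (/s/ and /t/ are both alveolar), so this form is consistent with the same rule.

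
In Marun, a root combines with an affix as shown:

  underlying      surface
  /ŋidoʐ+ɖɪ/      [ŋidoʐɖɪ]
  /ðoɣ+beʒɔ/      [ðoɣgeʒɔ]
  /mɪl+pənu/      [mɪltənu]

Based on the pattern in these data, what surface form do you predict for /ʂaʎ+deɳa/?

The data show progressive place assimilation: /b/ → [g] after /ɣ/; /p/ → [t] after /l/. In each pair only place changes, matching the preceding consonant, while manner and voice stay constant.
No alternation appears in [ŋidoʐɖɪ]: there the adjacent consonants already agree in place (/ɖ/ and /ʐ/ are both retroflex), so this form is consistent with the same rule.
The rule targets /d/ (voiced alveolar stop), which sits after the trigger /ʎ/ (palatal).
The voiced palatal stop is [ɟ], so /d/ → [ɟ].

[ʂaʎɟeɳa]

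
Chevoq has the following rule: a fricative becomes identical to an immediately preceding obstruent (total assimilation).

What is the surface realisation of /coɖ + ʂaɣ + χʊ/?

/ʂ/ is the segment targeted by the rule; it sits immediately after /ɖ/, so it assimilates completely and surfaces as [ɖ].
The same rule applies at the second boundary: /χ/ → [ɣ] next to /ɣ/.

[coɖɖaɣɣʊ]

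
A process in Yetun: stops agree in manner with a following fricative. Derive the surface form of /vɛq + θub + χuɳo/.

The rule targets /q/ (voiceless uvular stop), which sits before the trigger /θ/ (fricative).
The voiceless uvular fricative is [χ], so /q/ → [χ].
At the second juncture, /b/ likewise becomes [β] adjacent to /χ/.

[vɛχθuβχuɳo]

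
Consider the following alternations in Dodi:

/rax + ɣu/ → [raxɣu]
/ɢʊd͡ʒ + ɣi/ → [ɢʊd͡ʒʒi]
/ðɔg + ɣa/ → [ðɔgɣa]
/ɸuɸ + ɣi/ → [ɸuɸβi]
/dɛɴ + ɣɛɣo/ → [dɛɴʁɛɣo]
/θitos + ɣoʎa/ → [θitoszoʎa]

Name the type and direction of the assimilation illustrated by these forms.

progressive place assimilation

Comparing underlying and surface forms, /ɣ/ → [ʒ] is the alternation; the neighbouring /d͡ʒ/ is constant.
/ɣ/ is velar while /d͡ʒ/ is postalveolar; the output [ʒ] is postalveolar, matching the trigger — so the feature that spreads is place.
Manner and voice are unchanged, so the assimilation is partial, not total.
The same holds elsewhere in the data: /ɣ/ → [β] after /ɸ/ (velar → bilabial, matching bilabial); /ɣ/ → [ʁ] after /ɴ/ (velar → uvular, matching uvular); /ɣ/ → [z] after /s/ (velar → alveolar, matching alveolar) — only place changes, and always toward the preceding segment.
Nothing changes in [raxɣu], [ðɔgɣa]: there the adjacent consonants already agree in place (/ɣ/ and /x/ are both velar; /ɣ/ and /g/ are both velar), so these forms are consistent with the same rule.
Since the segment that changes follows the conditioning segment, the assimilation is progressive.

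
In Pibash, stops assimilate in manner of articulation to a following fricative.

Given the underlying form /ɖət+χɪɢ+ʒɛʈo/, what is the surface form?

[ɖəsχɪʁʒɛʈo]

/t/ is a voiceless alveolar stop. The following trigger /χ/ is a fricative, so /t/ must become a fricative as well.
A voiceless alveolar fricative is [s], so the surface segment is [s].
At the second juncture, /ɢ/ likewise becomes [ʁ] adjacent to /ʒ/.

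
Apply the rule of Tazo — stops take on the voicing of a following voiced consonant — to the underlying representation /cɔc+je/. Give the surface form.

/c/ is a voiceless palatal stop. The following trigger /j/ is voiced, so /c/ must become voiced as well.
Changing only its voicing to voiced gives [ɟ] — the voiced palatal stop.

[cɔɟje]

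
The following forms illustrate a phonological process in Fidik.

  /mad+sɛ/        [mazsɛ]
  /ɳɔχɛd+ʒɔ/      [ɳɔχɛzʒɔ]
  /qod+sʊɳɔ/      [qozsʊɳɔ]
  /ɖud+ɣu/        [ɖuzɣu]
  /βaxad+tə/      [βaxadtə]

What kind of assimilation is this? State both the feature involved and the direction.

Comparing underlying and surface forms, /d/ → [z] is the alternation; the neighbouring /s/ is constant.
The change stop → fricative matches the manner of the following /s/, identifying this as manner assimilation.
Place and voice are unchanged, so the assimilation is partial, not total.
Checking the remaining alternations: /d/ → [z] before /ʒ/ (stop → fricative, matching a fricative); /d/ → [z] before /ɣ/ (stop → fricative, matching a fricative) — only manner changes, and always toward the following segment.
Nothing changes in [βaxadtə]: there the adjacent consonants already agree in manner (/d/ and /t/ are both stops), so this form is consistent with the same rule.
The trigger is the following segment, so the direction is regressive (anticipatory).

regressive manner assimilation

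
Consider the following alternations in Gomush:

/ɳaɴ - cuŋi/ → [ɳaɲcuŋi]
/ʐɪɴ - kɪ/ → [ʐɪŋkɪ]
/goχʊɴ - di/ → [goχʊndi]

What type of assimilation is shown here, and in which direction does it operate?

Underlying /ɴ/ is realised as [ɲ] next to /c/; /c/ itself does not change.
/ɴ/ is uvular while /c/ is palatal; the output [ɲ] is palatal, matching the trigger — so the feature that spreads is place.
Manner and voice are unchanged, so the assimilation is partial, not total.
Checking the remaining alternations: /ɴ/ → [ŋ] before /k/ (uvular → velar, matching velar); /ɴ/ → [n] before /d/ (uvular → alveolar, matching alveolar) — only place changes, and always toward the following segment.
The trigger is the following segment, so the direction is regressive (anticipatory).

regressive place assimilation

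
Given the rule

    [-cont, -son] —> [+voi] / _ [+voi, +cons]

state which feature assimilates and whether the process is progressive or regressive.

The target ([-cont, -son], stops) acquires [+voi] next to a voiced consonant ([+voi, +cons]) — it takes on the voicing of its neighbour, so the feature that spreads is voicing.
Since the environment is written after the underscore, the trigger follows the target; the direction is regressive.

regressive voicing assimilation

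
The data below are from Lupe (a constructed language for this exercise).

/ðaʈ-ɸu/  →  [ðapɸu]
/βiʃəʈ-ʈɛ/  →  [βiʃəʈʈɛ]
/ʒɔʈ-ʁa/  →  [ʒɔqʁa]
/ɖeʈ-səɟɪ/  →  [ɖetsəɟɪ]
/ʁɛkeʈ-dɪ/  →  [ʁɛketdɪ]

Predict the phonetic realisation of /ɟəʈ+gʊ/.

[ɟəkgʊ]

The data show regressive place assimilation: /ʈ/ → [p] before /ɸ/; /ʈ/ → [q] before /ʁ/; /ʈ/ → [t] before /s/; /ʈ/ → [t] before /d/. In each pair only place changes, matching the following consonant, while manner and voice stay constant.
No alternation appears in [βiʃəʈʈɛ]: there the adjacent consonants already agree in place (/ʈ/ and /ʈ/ are both retroflex), so this form is consistent with the same rule.
The rule targets /ʈ/ (voiceless retroflex stop), which sits before the trigger /g/ (velar).
The voiceless velar stop is [k], so /ʈ/ → [k].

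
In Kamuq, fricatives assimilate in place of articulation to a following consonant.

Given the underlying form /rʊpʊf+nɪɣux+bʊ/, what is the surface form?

The rule targets /f/ (voiceless labiodental fricative), which sits before the trigger /n/ (alveolar).
Changing only its place to alveolar gives [s] — the voiceless alveolar fricative.
At the second juncture, /x/ likewise becomes [ɸ] adjacent to /b/.

[rʊpʊsnɪɣuɸbʊ]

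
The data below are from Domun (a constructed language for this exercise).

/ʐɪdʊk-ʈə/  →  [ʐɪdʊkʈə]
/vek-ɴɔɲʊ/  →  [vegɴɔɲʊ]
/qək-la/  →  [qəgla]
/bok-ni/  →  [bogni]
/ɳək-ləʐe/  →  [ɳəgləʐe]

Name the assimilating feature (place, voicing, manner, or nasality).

The segment that alternates is /k/, which surfaces as [g] when adjacent to /ɴ/.
/k/ is voiceless while /ɴ/ is voiced; the output [g] is voiced, matching the trigger — so the feature that spreads is voicing.
The other alternating forms pattern the same way: /k/ → [g] before /l/ (voiceless → voiced, matching voiced); /k/ → [g] before /n/ (voiceless → voiced, matching voiced) — only voicing changes, and always toward the following segment.
No alternation appears in [ʐɪdʊkʈə]: there the adjacent consonants already agree in voicing (/k/ and /ʈ/ are both voiceless), so this form is consistent with the same rule.

voicing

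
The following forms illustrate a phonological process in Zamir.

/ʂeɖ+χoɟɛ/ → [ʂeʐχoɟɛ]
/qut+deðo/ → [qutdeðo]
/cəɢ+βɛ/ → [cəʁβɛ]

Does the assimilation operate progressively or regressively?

regressive

Comparing underlying and surface forms, /ɖ/ → [ʐ] is the alternation; the neighbouring /χ/ is constant.
/ɖ/ is a stop while /χ/ is a fricative; the output [ʐ] is a fricative, matching the trigger — so the feature that spreads is manner.
Checking the remaining alternation: /ɢ/ → [ʁ] before /β/ (stop → fricative, matching a fricative) — only manner changes, and always toward the following segment.
No alternation appears in [qutdeðo]: there the adjacent consonants already agree in manner (/t/ and /d/ are both stops), so this form is consistent with the same rule.
Since the segment that changes precedes the conditioning segment, the assimilation is regressive.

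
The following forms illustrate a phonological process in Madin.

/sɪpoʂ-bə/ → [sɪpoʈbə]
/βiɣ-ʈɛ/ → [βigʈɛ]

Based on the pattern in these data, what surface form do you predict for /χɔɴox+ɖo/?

The data show regressive manner assimilation: /ʂ/ → [ʈ] before /b/; /ɣ/ → [g] before /ʈ/. In each pair only manner changes, matching the following consonant, while place and voice stay constant.
/x/ is a voiceless velar fricative. The following trigger /ɖ/ is a stop, so /x/ must become a stop as well.
Changing only its manner to stop gives [k] — the voiceless velar stop.

[χɔɴokɖo]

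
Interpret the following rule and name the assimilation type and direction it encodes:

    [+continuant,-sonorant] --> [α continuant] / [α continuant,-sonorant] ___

progressive manner assimilation

The rule copies [continuant] (continuancy) from the environment onto the target fricatives; since [±continuant] encodes the stop/fricative manner contrast, the assimilating dimension is manner.
The conditioning segment sits to the left of the focus bar, meaning the trigger precedes the segment that changes — progressive assimilation.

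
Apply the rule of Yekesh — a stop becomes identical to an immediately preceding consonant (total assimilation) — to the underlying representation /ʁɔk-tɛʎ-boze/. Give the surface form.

/t/ is the segment targeted by the rule; it sits immediately after /k/, so it assimilates completely and surfaces as [k].
At the second juncture, /b/ likewise becomes [ʎ] adjacent to /ʎ/.

[ʁɔkkɛʎʎoze]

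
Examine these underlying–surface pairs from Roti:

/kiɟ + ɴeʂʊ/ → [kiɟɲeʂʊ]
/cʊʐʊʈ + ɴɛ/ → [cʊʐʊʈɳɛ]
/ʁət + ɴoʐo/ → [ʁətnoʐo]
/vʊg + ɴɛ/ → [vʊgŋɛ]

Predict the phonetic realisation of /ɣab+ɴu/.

The data show progressive place assimilation: /ɴ/ → [ɲ] after /ɟ/; /ɴ/ → [ɳ] after /ʈ/; /ɴ/ → [n] after /t/; /ɴ/ → [ŋ] after /g/. In each pair only place changes, matching the preceding consonant, while manner and voice stay constant.
/ɴ/ is a voiced uvular nasal. The preceding trigger /b/ is bilabial, so /ɴ/ must become bilabial as well.
A voiced bilabial nasal is [m], so the surface segment is [m].

[ɣabmu]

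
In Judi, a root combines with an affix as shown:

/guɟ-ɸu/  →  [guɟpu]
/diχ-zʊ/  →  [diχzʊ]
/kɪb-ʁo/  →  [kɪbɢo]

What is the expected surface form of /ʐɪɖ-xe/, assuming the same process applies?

The data show progressive manner assimilation: /ɸ/ → [p] after /ɟ/; /ʁ/ → [ɢ] after /b/. In each pair only manner changes, matching the preceding consonant, while place and voice stay constant.
No alternation appears in [diχzʊ]: there the adjacent consonants already agree in manner (/z/ and /χ/ are both fricatives), so this form is consistent with the same rule.
/x/ is a voiceless velar fricative. The preceding trigger /ɖ/ is a stop, so /x/ must become a stop as well.
The voiceless velar stop is [k], so /x/ → [k].

[ʐɪɖke]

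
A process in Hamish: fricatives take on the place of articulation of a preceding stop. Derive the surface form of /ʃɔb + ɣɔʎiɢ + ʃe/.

[ʃɔbβɔʎiɢχe]

/ɣ/ is a voiced velar fricative. The preceding trigger /b/ is bilabial, so /ɣ/ must become bilabial as well.
A voiced bilabial fricative is [β], so the surface segment is [β].
At the second juncture, /ʃ/ likewise becomes [χ] adjacent to /ɢ/.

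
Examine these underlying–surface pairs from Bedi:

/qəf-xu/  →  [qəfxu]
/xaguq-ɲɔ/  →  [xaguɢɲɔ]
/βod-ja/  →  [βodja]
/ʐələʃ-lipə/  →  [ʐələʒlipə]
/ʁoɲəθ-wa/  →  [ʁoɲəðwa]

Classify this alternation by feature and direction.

The segment that alternates is /q/, which surfaces as [ɢ] when adjacent to /ɲ/.
/q/ is voiceless while /ɲ/ is voiced; the output [ɢ] is voiced, matching the trigger — so the feature that spreads is voicing.
Place and manner are unchanged, so the assimilation is partial, not total.
Checking the remaining alternations: /ʃ/ → [ʒ] before /l/ (voiceless → voiced, matching voiced); /θ/ → [ð] before /w/ (voiceless → voiced, matching voiced) — only voicing changes, and always toward the following segment.
No alternation appears in [qəfxu], [βodja]: there the adjacent consonants already agree in voicing (/f/ and /x/ are both voiceless; /d/ and /j/ are both voiced), so these forms are consistent with the same rule.
Since the segment that changes precedes the conditioning segment, the assimilation is regressive.

regressive voicing assimilation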